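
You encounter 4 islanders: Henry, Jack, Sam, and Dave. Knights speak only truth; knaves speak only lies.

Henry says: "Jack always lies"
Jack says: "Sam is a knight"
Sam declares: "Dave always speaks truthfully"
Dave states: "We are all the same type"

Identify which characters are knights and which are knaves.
Henry is a knight.
Jack is a knave.
Sam is a knave.
Dave is a knave.

Verification:
- Henry (knight) says "Jack always lies" - this is TRUE because Jack is a knave.
- Jack (knave) says "Sam is a knight" - this is FALSE (a lie) because Sam is a knave.
- Sam (knave) says "Dave always speaks truthfully" - this is FALSE (a lie) because Dave is a knave.
- Dave (knave) says "We are all the same type" - this is FALSE (a lie) because Henry is a knight and Jack, Sam, and Dave are knaves.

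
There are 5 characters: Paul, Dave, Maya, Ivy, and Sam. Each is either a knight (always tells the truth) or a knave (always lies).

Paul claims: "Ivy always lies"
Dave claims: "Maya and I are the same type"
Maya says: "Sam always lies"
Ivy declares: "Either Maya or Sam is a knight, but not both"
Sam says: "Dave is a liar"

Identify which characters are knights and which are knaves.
Paul is a knave.
Dave is a knight.
Maya is a knight.
Ivy is a knight.
Sam is a knave.

Verification:
- Paul (knave) says "Ivy always lies" - this is FALSE (a lie) because Ivy is a knight.
- Dave (knight) says "Maya and I are the same type" - this is TRUE because Dave is a knight and Maya is a knight.
- Maya (knight) says "Sam always lies" - this is TRUE because Sam is a knave.
- Ivy (knight) says "Either Maya or Sam is a knight, but not both" - this is TRUE because Maya is a knight and Sam is a knave.
- Sam (knave) says "Dave is a liar" - this is FALSE (a lie) because Dave is a knight.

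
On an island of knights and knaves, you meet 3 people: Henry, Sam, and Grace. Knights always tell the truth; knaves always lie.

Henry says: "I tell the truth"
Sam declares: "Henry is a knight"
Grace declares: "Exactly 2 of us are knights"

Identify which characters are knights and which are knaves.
Henry is a knave.
Sam is a knave.
Grace is a knave.

Verification:
- Henry (knave) says "I tell the truth" - this is FALSE (a lie) because Henry is a knave.
- Sam (knave) says "Henry is a knight" - this is FALSE (a lie) because Henry is a knave.
- Grace (knave) says "Exactly 2 of us are knights" - this is FALSE (a lie) because there are 0 knights.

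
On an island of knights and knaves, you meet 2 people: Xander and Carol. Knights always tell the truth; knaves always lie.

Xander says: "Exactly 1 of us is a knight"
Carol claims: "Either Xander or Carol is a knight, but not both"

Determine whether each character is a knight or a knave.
Xander is a knave.
Carol is a knave.

Verification:
- Xander (knave) says "Exactly 1 of us is a knight" - this is FALSE (a lie) because there are 0 knights.
- Carol (knave) says "Either Xander or Carol is a knight, but not both" - this is FALSE (a lie) because Xander is a knave and Carol is a knave.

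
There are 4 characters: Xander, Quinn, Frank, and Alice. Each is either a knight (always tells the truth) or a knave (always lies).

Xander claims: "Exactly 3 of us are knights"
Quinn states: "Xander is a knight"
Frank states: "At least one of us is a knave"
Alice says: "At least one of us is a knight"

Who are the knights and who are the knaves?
Xander is a knave.
Quinn is a knave.
Frank is a knight.
Alice is a knight.

Verification:
- Xander (knave) says "Exactly 3 of us are knights" - this is FALSE (a lie) because there are 2 knights.
- Quinn (knave) says "Xander is a knight" - this is FALSE (a lie) because Xander is a knave.
- Frank (knight) says "At least one of us is a knave" - this is TRUE because Xander and Quinn are knaves.
- Alice (knight) says "At least one of us is a knight" - this is TRUE because Frank and Alice are knights.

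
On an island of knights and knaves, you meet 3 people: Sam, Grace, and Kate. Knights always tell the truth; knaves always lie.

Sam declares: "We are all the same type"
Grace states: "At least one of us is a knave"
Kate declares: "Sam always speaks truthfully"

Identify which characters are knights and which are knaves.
Sam is a knave.
Grace is a knight.
Kate is a knave.

Verification:
- Sam (knave) says "We are all the same type" - this is FALSE (a lie) because Grace is a knight and Sam and Kate are knaves.
- Grace (knight) says "At least one of us is a knave" - this is TRUE because Sam and Kate are knaves.
- Kate (knave) says "Sam always speaks truthfully" - this is FALSE (a lie) because Sam is a knave.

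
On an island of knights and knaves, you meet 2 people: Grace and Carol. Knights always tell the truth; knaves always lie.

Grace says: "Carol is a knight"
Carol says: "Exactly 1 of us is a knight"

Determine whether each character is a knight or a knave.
Grace is a knave.
Carol is a knave.

Verification:
- Grace (knave) says "Carol is a knight" - this is FALSE (a lie) because Carol is a knave.
- Carol (knave) says "Exactly 1 of us is a knight" - this is FALSE (a lie) because there are 0 knights.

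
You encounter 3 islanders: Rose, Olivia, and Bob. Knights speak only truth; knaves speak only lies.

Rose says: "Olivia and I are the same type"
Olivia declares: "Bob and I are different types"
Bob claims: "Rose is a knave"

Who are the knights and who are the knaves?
Rose is a knight.
Olivia is a knight.
Bob is a knave.

Verification:
- Rose (knight) says "Olivia and I are the same type" - this is TRUE because Rose is a knight and Olivia is a knight.
- Olivia (knight) says "Bob and I are different types" - this is TRUE because Olivia is a knight and Bob is a knave.
- Bob (knave) says "Rose is a knave" - this is FALSE (a lie) because Rose is a knight.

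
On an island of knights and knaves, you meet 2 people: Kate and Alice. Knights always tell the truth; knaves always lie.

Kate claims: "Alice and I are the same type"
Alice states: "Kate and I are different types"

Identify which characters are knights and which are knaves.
Kate is a knave.
Alice is a knight.

Verification:
- Kate (knave) says "Alice and I are the same type" - this is FALSE (a lie) because Kate is a knave and Alice is a knight.
- Alice (knight) says "Kate and I are different types" - this is TRUE because Alice is a knight and Kate is a knave.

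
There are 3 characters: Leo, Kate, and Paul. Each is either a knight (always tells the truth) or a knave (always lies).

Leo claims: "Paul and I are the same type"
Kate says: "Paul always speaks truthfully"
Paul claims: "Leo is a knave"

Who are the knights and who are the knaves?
Leo is a knave.
Kate is a knight.
Paul is a knight.

Verification:
- Leo (knave) says "Paul and I are the same type" - this is FALSE (a lie) because Leo is a knave and Paul is a knight.
- Kate (knight) says "Paul always speaks truthfully" - this is TRUE because Paul is a knight.
- Paul (knight) says "Leo is a knave" - this is TRUE because Leo is a knave.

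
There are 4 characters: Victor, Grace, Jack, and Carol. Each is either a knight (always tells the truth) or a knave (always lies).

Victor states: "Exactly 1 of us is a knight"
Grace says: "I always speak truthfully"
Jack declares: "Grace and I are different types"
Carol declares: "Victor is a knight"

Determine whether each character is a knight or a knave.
Victor is a knave.
Grace is a knave.
Jack is a knave.
Carol is a knave.

Verification:
- Victor (knave) says "Exactly 1 of us is a knight" - this is FALSE (a lie) because there are 0 knights.
- Grace (knave) says "I always speak truthfully" - this is FALSE (a lie) because Grace is a knave.
- Jack (knave) says "Grace and I are different types" - this is FALSE (a lie) because Jack is a knave and Grace is a knave.
- Carol (knave) says "Victor is a knight" - this is FALSE (a lie) because Victor is a knave.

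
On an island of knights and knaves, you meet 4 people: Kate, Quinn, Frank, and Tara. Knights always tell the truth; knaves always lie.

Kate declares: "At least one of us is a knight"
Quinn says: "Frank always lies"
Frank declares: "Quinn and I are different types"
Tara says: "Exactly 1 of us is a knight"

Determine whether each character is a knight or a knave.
Kate is a knight.
Quinn is a knave.
Frank is a knight.
Tara is a knave.

Verification:
- Kate (knight) says "At least one of us is a knight" - this is TRUE because Kate and Frank are knights.
- Quinn (knave) says "Frank always lies" - this is FALSE (a lie) because Frank is a knight.
- Frank (knight) says "Quinn and I are different types" - this is TRUE because Frank is a knight and Quinn is a knave.
- Tara (knave) says "Exactly 1 of us is a knight" - this is FALSE (a lie) because there are 2 knights.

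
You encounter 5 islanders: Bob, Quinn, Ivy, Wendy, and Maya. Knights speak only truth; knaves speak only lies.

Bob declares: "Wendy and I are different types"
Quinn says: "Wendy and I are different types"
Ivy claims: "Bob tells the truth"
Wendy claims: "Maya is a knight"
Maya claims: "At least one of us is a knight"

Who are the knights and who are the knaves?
Bob is a knave.
Quinn is a knave.
Ivy is a knave.
Wendy is a knave.
Maya is a knave.

Verification:
- Bob (knave) says "Wendy and I are different types" - this is FALSE (a lie) because Bob is a knave and Wendy is a knave.
- Quinn (knave) says "Wendy and I are different types" - this is FALSE (a lie) because Quinn is a knave and Wendy is a knave.
- Ivy (knave) says "Bob tells the truth" - this is FALSE (a lie) because Bob is a knave.
- Wendy (knave) says "Maya is a knight" - this is FALSE (a lie) because Maya is a knave.
- Maya (knave) says "At least one of us is a knight" - this is FALSE (a lie) because no one is a knight.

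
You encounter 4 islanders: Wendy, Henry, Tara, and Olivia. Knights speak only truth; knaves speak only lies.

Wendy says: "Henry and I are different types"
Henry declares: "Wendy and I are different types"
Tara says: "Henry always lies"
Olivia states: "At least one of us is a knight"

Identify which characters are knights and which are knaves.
Wendy is a knave.
Henry is a knave.
Tara is a knight.
Olivia is a knight.

Verification:
- Wendy (knave) says "Henry and I are different types" - this is FALSE (a lie) because Wendy is a knave and Henry is a knave.
- Henry (knave) says "Wendy and I are different types" - this is FALSE (a lie) because Henry is a knave and Wendy is a knave.
- Tara (knight) says "Henry always lies" - this is TRUE because Henry is a knave.
- Olivia (knight) says "At least one of us is a knight" - this is TRUE because Tara and Olivia are knights.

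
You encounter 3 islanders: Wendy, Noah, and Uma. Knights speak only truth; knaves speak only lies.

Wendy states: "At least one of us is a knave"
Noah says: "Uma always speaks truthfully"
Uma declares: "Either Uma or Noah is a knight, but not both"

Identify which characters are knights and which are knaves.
Wendy is a knight.
Noah is a knave.
Uma is a knave.

Verification:
- Wendy (knight) says "At least one of us is a knave" - this is TRUE because Noah and Uma are knaves.
- Noah (knave) says "Uma always speaks truthfully" - this is FALSE (a lie) because Uma is a knave.
- Uma (knave) says "Either Uma or Noah is a knight, but not both" - this is FALSE (a lie) because Uma is a knave and Noah is a knave.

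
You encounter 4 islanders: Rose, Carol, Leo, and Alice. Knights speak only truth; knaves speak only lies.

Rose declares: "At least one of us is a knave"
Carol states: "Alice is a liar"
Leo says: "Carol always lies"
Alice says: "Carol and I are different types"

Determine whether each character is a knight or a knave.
Rose is a knight.
Carol is a knave.
Leo is a knight.
Alice is a knight.

Verification:
- Rose (knight) says "At least one of us is a knave" - this is TRUE because Carol is a knave.
- Carol (knave) says "Alice is a liar" - this is FALSE (a lie) because Alice is a knight.
- Leo (knight) says "Carol always lies" - this is TRUE because Carol is a knave.
- Alice (knight) says "Carol and I are different types" - this is TRUE because Alice is a knight and Carol is a knave.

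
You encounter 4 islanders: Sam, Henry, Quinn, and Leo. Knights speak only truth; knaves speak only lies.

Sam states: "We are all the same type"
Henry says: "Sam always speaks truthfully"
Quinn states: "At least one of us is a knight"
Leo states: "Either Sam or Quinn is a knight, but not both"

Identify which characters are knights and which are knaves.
Sam is a knave.
Henry is a knave.
Quinn is a knight.
Leo is a knight.

Verification:
- Sam (knave) says "We are all the same type" - this is FALSE (a lie) because Quinn and Leo are knights and Sam and Henry are knaves.
- Henry (knave) says "Sam always speaks truthfully" - this is FALSE (a lie) because Sam is a knave.
- Quinn (knight) says "At least one of us is a knight" - this is TRUE because Quinn and Leo are knights.
- Leo (knight) says "Either Sam or Quinn is a knight, but not both" - this is TRUE because Sam is a knave and Quinn is a knight.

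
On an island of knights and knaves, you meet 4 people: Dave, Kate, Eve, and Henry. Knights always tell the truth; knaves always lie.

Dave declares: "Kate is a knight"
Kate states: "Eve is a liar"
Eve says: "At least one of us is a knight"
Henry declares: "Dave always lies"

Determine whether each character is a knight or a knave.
Dave is a knave.
Kate is a knave.
Eve is a knight.
Henry is a knight.

Verification:
- Dave (knave) says "Kate is a knight" - this is FALSE (a lie) because Kate is a knave.
- Kate (knave) says "Eve is a liar" - this is FALSE (a lie) because Eve is a knight.
- Eve (knight) says "At least one of us is a knight" - this is TRUE because Eve and Henry are knights.
- Henry (knight) says "Dave always lies" - this is TRUE because Dave is a knave.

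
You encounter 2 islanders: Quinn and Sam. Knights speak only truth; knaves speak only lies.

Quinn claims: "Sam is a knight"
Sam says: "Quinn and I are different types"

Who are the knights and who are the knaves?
Quinn is a knave.
Sam is a knave.

Verification:
- Quinn (knave) says "Sam is a knight" - this is FALSE (a lie) because Sam is a knave.
- Sam (knave) says "Quinn and I are different types" - this is FALSE (a lie) because Sam is a knave and Quinn is a knave.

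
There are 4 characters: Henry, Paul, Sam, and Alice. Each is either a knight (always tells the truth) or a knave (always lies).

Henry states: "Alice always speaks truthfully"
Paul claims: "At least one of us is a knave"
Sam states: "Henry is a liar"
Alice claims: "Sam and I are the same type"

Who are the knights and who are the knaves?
Henry is a knave.
Paul is a knight.
Sam is a knight.
Alice is a knave.

Verification:
- Henry (knave) says "Alice always speaks truthfully" - this is FALSE (a lie) because Alice is a knave.
- Paul (knight) says "At least one of us is a knave" - this is TRUE because Henry and Alice are knaves.
- Sam (knight) says "Henry is a liar" - this is TRUE because Henry is a knave.
- Alice (knave) says "Sam and I are the same type" - this is FALSE (a lie) because Alice is a knave and Sam is a knight.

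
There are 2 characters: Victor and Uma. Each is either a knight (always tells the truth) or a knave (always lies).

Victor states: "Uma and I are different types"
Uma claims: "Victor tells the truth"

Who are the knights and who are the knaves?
Victor is a knave.
Uma is a knave.

Verification:
- Victor (knave) says "Uma and I are different types" - this is FALSE (a lie) because Victor is a knave and Uma is a knave.
- Uma (knave) says "Victor tells the truth" - this is FALSE (a lie) because Victor is a knave.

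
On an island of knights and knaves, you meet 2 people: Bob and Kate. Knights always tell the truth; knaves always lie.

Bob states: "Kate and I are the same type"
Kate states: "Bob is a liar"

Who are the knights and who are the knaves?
Bob is a knave.
Kate is a knight.

Verification:
- Bob (knave) says "Kate and I are the same type" - this is FALSE (a lie) because Bob is a knave and Kate is a knight.
- Kate (knight) says "Bob is a liar" - this is TRUE because Bob is a knave.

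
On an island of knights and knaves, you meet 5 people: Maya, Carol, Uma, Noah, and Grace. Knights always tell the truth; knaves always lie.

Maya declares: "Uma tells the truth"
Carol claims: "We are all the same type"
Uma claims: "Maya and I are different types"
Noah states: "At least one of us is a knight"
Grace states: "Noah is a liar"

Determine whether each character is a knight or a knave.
Maya is a knave.
Carol is a knave.
Uma is a knave.
Noah is a knight.
Grace is a knave.

Verification:
- Maya (knave) says "Uma tells the truth" - this is FALSE (a lie) because Uma is a knave.
- Carol (knave) says "We are all the same type" - this is FALSE (a lie) because Noah is a knight and Maya, Carol, Uma, and Grace are knaves.
- Uma (knave) says "Maya and I are different types" - this is FALSE (a lie) because Uma is a knave and Maya is a knave.
- Noah (knight) says "At least one of us is a knight" - this is TRUE because Noah is a knight.
- Grace (knave) says "Noah is a liar" - this is FALSE (a lie) because Noah is a knight.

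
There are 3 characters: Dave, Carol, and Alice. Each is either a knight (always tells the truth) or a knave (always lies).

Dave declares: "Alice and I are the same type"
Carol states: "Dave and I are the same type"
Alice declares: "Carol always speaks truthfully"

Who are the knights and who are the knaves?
Dave is a knight.
Carol is a knight.
Alice is a knight.

Verification:
- Dave (knight) says "Alice and I are the same type" - this is TRUE because Dave is a knight and Alice is a knight.
- Carol (knight) says "Dave and I are the same type" - this is TRUE because Carol is a knight and Dave is a knight.
- Alice (knight) says "Carol always speaks truthfully" - this is TRUE because Carol is a knight.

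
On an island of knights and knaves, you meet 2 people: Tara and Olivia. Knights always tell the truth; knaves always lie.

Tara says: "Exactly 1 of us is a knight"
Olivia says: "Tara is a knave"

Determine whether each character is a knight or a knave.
Tara is a knight.
Olivia is a knave.

Verification:
- Tara (knight) says "Exactly 1 of us is a knight" - this is TRUE because there are 1 knights.
- Olivia (knave) says "Tara is a knave" - this is FALSE (a lie) because Tara is a knight.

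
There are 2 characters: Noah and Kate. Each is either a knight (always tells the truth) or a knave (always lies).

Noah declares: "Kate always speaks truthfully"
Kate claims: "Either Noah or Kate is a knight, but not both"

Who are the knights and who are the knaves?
Noah is a knave.
Kate is a knave.

Verification:
- Noah (knave) says "Kate always speaks truthfully" - this is FALSE (a lie) because Kate is a knave.
- Kate (knave) says "Either Noah or Kate is a knight, but not both" - this is FALSE (a lie) because Noah is a knave and Kate is a knave.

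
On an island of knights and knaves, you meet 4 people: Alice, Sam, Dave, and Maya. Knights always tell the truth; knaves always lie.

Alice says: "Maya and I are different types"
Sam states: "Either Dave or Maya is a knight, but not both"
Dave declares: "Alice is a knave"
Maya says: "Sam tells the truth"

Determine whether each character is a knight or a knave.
Alice is a knight.
Sam is a knave.
Dave is a knave.
Maya is a knave.

Verification:
- Alice (knight) says "Maya and I are different types" - this is TRUE because Alice is a knight and Maya is a knave.
- Sam (knave) says "Either Dave or Maya is a knight, but not both" - this is FALSE (a lie) because Dave is a knave and Maya is a knave.
- Dave (knave) says "Alice is a knave" - this is FALSE (a lie) because Alice is a knight.
- Maya (knave) says "Sam tells the truth" - this is FALSE (a lie) because Sam is a knave.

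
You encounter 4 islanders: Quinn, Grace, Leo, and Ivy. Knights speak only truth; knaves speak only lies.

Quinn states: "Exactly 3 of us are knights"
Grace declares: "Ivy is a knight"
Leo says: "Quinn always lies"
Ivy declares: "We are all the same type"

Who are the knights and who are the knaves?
Quinn is a knave.
Grace is a knave.
Leo is a knight.
Ivy is a knave.

Verification:
- Quinn (knave) says "Exactly 3 of us are knights" - this is FALSE (a lie) because there are 1 knights.
- Grace (knave) says "Ivy is a knight" - this is FALSE (a lie) because Ivy is a knave.
- Leo (knight) says "Quinn always lies" - this is TRUE because Quinn is a knave.
- Ivy (knave) says "We are all the same type" - this is FALSE (a lie) because Leo is a knight and Quinn, Grace, and Ivy are knaves.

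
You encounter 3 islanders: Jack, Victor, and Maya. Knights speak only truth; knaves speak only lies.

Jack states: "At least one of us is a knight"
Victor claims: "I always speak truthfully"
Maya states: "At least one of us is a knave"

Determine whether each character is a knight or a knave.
Jack is a knight.
Victor is a knave.
Maya is a knight.

Verification:
- Jack (knight) says "At least one of us is a knight" - this is TRUE because Jack and Maya are knights.
- Victor (knave) says "I always speak truthfully" - this is FALSE (a lie) because Victor is a knave.
- Maya (knight) says "At least one of us is a knave" - this is TRUE because Victor is a knave.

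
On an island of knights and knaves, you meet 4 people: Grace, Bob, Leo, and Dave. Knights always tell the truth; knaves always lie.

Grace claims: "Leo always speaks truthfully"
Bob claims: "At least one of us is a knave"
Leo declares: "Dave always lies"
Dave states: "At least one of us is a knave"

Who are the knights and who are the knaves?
Grace is a knave.
Bob is a knight.
Leo is a knave.
Dave is a knight.

Verification:
- Grace (knave) says "Leo always speaks truthfully" - this is FALSE (a lie) because Leo is a knave.
- Bob (knight) says "At least one of us is a knave" - this is TRUE because Grace and Leo are knaves.
- Leo (knave) says "Dave always lies" - this is FALSE (a lie) because Dave is a knight.
- Dave (knight) says "At least one of us is a knave" - this is TRUE because Grace and Leo are knaves.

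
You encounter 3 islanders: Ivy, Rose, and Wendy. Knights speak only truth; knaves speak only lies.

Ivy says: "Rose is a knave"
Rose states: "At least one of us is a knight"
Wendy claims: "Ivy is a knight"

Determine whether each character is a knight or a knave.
Ivy is a knave.
Rose is a knight.
Wendy is a knave.

Verification:
- Ivy (knave) says "Rose is a knave" - this is FALSE (a lie) because Rose is a knight.
- Rose (knight) says "At least one of us is a knight" - this is TRUE because Rose is a knight.
- Wendy (knave) says "Ivy is a knight" - this is FALSE (a lie) because Ivy is a knave.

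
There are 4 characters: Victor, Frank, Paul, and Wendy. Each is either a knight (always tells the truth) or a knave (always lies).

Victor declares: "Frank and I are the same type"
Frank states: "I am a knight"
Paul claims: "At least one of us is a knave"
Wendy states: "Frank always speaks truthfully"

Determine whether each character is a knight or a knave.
Victor is a knave.
Frank is a knight.
Paul is a knight.
Wendy is a knight.

Verification:
- Victor (knave) says "Frank and I are the same type" - this is FALSE (a lie) because Victor is a knave and Frank is a knight.
- Frank (knight) says "I am a knight" - this is TRUE because Frank is a knight.
- Paul (knight) says "At least one of us is a knave" - this is TRUE because Victor is a knave.
- Wendy (knight) says "Frank always speaks truthfully" - this is TRUE because Frank is a knight.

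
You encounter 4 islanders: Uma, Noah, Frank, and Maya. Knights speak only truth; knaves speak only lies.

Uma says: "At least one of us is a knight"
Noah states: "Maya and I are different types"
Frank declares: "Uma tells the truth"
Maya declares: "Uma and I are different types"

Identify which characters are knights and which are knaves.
Uma is a knave.
Noah is a knave.
Frank is a knave.
Maya is a knave.

Verification:
- Uma (knave) says "At least one of us is a knight" - this is FALSE (a lie) because no one is a knight.
- Noah (knave) says "Maya and I are different types" - this is FALSE (a lie) because Noah is a knave and Maya is a knave.
- Frank (knave) says "Uma tells the truth" - this is FALSE (a lie) because Uma is a knave.
- Maya (knave) says "Uma and I are different types" - this is FALSE (a lie) because Maya is a knave and Uma is a knave.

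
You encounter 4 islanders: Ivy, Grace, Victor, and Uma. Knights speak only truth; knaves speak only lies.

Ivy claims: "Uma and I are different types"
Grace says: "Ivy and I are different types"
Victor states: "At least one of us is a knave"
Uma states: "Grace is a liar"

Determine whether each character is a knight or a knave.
Ivy is a knave.
Grace is a knight.
Victor is a knight.
Uma is a knave.

Verification:
- Ivy (knave) says "Uma and I are different types" - this is FALSE (a lie) because Ivy is a knave and Uma is a knave.
- Grace (knight) says "Ivy and I are different types" - this is TRUE because Grace is a knight and Ivy is a knave.
- Victor (knight) says "At least one of us is a knave" - this is TRUE because Ivy and Uma are knaves.
- Uma (knave) says "Grace is a liar" - this is FALSE (a lie) because Grace is a knight.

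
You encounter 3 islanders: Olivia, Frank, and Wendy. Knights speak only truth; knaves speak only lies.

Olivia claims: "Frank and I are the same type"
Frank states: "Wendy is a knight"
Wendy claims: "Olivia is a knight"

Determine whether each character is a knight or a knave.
Olivia is a knight.
Frank is a knight.
Wendy is a knight.

Verification:
- Olivia (knight) says "Frank and I are the same type" - this is TRUE because Olivia is a knight and Frank is a knight.
- Frank (knight) says "Wendy is a knight" - this is TRUE because Wendy is a knight.
- Wendy (knight) says "Olivia is a knight" - this is TRUE because Olivia is a knight.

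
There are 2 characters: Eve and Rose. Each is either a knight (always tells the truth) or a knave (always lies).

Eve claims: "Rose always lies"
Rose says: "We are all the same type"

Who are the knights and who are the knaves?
Eve is a knight.
Rose is a knave.

Verification:
- Eve (knight) says "Rose always lies" - this is TRUE because Rose is a knave.
- Rose (knave) says "We are all the same type" - this is FALSE (a lie) because Eve is a knight and Rose is a knave.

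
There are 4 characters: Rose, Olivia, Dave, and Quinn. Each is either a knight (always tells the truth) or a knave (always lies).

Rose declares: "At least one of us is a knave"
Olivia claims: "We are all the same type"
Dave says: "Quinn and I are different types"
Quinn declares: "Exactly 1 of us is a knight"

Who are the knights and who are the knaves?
Rose is a knight.
Olivia is a knave.
Dave is a knight.
Quinn is a knave.

Verification:
- Rose (knight) says "At least one of us is a knave" - this is TRUE because Olivia and Quinn are knaves.
- Olivia (knave) says "We are all the same type" - this is FALSE (a lie) because Rose and Dave are knights and Olivia and Quinn are knaves.
- Dave (knight) says "Quinn and I are different types" - this is TRUE because Dave is a knight and Quinn is a knave.
- Quinn (knave) says "Exactly 1 of us is a knight" - this is FALSE (a lie) because there are 2 knights.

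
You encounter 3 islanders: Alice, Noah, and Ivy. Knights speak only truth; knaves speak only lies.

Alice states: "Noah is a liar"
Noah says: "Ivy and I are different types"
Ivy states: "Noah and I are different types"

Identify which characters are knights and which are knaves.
Alice is a knight.
Noah is a knave.
Ivy is a knave.

Verification:
- Alice (knight) says "Noah is a liar" - this is TRUE because Noah is a knave.
- Noah (knave) says "Ivy and I are different types" - this is FALSE (a lie) because Noah is a knave and Ivy is a knave.
- Ivy (knave) says "Noah and I are different types" - this is FALSE (a lie) because Ivy is a knave and Noah is a knave.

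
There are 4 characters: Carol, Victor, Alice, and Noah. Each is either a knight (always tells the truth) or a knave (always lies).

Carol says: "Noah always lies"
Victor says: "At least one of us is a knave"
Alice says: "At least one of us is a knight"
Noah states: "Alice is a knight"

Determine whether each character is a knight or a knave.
Carol is a knave.
Victor is a knight.
Alice is a knight.
Noah is a knight.

Verification:
- Carol (knave) says "Noah always lies" - this is FALSE (a lie) because Noah is a knight.
- Victor (knight) says "At least one of us is a knave" - this is TRUE because Carol is a knave.
- Alice (knight) says "At least one of us is a knight" - this is TRUE because Victor, Alice, and Noah are knights.
- Noah (knight) says "Alice is a knight" - this is TRUE because Alice is a knight.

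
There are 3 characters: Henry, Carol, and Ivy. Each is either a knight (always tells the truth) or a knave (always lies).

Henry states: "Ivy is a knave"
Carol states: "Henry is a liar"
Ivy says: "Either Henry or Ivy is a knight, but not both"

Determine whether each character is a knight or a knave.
Henry is a knave.
Carol is a knight.
Ivy is a knight.

Verification:
- Henry (knave) says "Ivy is a knave" - this is FALSE (a lie) because Ivy is a knight.
- Carol (knight) says "Henry is a liar" - this is TRUE because Henry is a knave.
- Ivy (knight) says "Either Henry or Ivy is a knight, but not both" - this is TRUE because Henry is a knave and Ivy is a knight.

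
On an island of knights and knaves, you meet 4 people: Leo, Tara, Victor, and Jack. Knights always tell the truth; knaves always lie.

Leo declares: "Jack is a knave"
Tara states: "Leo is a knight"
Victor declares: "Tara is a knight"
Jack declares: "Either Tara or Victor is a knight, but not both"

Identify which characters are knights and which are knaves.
Leo is a knight.
Tara is a knight.
Victor is a knight.
Jack is a knave.

Verification:
- Leo (knight) says "Jack is a knave" - this is TRUE because Jack is a knave.
- Tara (knight) says "Leo is a knight" - this is TRUE because Leo is a knight.
- Victor (knight) says "Tara is a knight" - this is TRUE because Tara is a knight.
- Jack (knave) says "Either Tara or Victor is a knight, but not both" - this is FALSE (a lie) because Tara is a knight and Victor is a knight.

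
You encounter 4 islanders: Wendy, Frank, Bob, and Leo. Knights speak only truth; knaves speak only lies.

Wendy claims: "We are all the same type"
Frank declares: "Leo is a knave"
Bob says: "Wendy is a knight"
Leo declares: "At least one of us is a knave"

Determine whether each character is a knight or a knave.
Wendy is a knave.
Frank is a knave.
Bob is a knave.
Leo is a knight.

Verification:
- Wendy (knave) says "We are all the same type" - this is FALSE (a lie) because Leo is a knight and Wendy, Frank, and Bob are knaves.
- Frank (knave) says "Leo is a knave" - this is FALSE (a lie) because Leo is a knight.
- Bob (knave) says "Wendy is a knight" - this is FALSE (a lie) because Wendy is a knave.
- Leo (knight) says "At least one of us is a knave" - this is TRUE because Wendy, Frank, and Bob are knaves.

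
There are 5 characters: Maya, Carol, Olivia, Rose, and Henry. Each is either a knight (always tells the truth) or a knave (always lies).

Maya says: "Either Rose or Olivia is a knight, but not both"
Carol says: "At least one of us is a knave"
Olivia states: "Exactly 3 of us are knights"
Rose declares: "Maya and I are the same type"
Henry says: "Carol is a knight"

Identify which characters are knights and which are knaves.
Maya is a knight.
Carol is a knight.
Olivia is a knave.
Rose is a knight.
Henry is a knight.

Verification:
- Maya (knight) says "Either Rose or Olivia is a knight, but not both" - this is TRUE because Rose is a knight and Olivia is a knave.
- Carol (knight) says "At least one of us is a knave" - this is TRUE because Olivia is a knave.
- Olivia (knave) says "Exactly 3 of us are knights" - this is FALSE (a lie) because there are 4 knights.
- Rose (knight) says "Maya and I are the same type" - this is TRUE because Rose is a knight and Maya is a knight.
- Henry (knight) says "Carol is a knight" - this is TRUE because Carol is a knight.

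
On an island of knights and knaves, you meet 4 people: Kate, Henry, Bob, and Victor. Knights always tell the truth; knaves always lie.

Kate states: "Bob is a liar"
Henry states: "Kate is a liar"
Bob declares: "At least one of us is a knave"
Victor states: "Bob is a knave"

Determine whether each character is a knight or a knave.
Kate is a knave.
Henry is a knight.
Bob is a knight.
Victor is a knave.

Verification:
- Kate (knave) says "Bob is a liar" - this is FALSE (a lie) because Bob is a knight.
- Henry (knight) says "Kate is a liar" - this is TRUE because Kate is a knave.
- Bob (knight) says "At least one of us is a knave" - this is TRUE because Kate and Victor are knaves.
- Victor (knave) says "Bob is a knave" - this is FALSE (a lie) because Bob is a knight.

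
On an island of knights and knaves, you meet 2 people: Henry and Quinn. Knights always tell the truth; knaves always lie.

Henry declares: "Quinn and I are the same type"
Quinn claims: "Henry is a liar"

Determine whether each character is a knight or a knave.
Henry is a knave.
Quinn is a knight.

Verification:
- Henry (knave) says "Quinn and I are the same type" - this is FALSE (a lie) because Henry is a knave and Quinn is a knight.
- Quinn (knight) says "Henry is a liar" - this is TRUE because Henry is a knave.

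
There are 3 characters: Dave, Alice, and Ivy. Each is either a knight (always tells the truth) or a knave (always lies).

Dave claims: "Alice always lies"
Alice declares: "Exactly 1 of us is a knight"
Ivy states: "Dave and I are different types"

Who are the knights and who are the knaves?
Dave is a knave.
Alice is a knight.
Ivy is a knave.

Verification:
- Dave (knave) says "Alice always lies" - this is FALSE (a lie) because Alice is a knight.
- Alice (knight) says "Exactly 1 of us is a knight" - this is TRUE because there are 1 knights.
- Ivy (knave) says "Dave and I are different types" - this is FALSE (a lie) because Ivy is a knave and Dave is a knave.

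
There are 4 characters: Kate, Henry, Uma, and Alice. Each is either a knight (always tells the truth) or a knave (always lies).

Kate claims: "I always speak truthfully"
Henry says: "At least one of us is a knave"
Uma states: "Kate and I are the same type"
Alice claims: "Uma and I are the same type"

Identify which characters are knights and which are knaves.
Kate is a knight.
Henry is a knight.
Uma is a knight.
Alice is a knave.

Verification:
- Kate (knight) says "I always speak truthfully" - this is TRUE because Kate is a knight.
- Henry (knight) says "At least one of us is a knave" - this is TRUE because Alice is a knave.
- Uma (knight) says "Kate and I are the same type" - this is TRUE because Uma is a knight and Kate is a knight.
- Alice (knave) says "Uma and I are the same type" - this is FALSE (a lie) because Alice is a knave and Uma is a knight.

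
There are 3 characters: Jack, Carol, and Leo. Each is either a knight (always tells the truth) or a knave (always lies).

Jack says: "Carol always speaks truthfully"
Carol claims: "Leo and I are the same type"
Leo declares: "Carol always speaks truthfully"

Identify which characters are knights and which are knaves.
Jack is a knight.
Carol is a knight.
Leo is a knight.

Verification:
- Jack (knight) says "Carol always speaks truthfully" - this is TRUE because Carol is a knight.
- Carol (knight) says "Leo and I are the same type" - this is TRUE because Carol is a knight and Leo is a knight.
- Leo (knight) says "Carol always speaks truthfully" - this is TRUE because Carol is a knight.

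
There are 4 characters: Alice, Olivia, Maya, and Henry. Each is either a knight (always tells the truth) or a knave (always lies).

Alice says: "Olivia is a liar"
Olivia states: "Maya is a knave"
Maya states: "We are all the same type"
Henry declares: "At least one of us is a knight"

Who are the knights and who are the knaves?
Alice is a knave.
Olivia is a knight.
Maya is a knave.
Henry is a knight.

Verification:
- Alice (knave) says "Olivia is a liar" - this is FALSE (a lie) because Olivia is a knight.
- Olivia (knight) says "Maya is a knave" - this is TRUE because Maya is a knave.
- Maya (knave) says "We are all the same type" - this is FALSE (a lie) because Olivia and Henry are knights and Alice and Maya are knaves.
- Henry (knight) says "At least one of us is a knight" - this is TRUE because Olivia and Henry are knights.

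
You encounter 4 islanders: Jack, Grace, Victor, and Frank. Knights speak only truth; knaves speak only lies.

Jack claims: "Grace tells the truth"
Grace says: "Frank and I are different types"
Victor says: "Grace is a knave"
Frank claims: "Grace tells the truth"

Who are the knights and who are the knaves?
Jack is a knave.
Grace is a knave.
Victor is a knight.
Frank is a knave.

Verification:
- Jack (knave) says "Grace tells the truth" - this is FALSE (a lie) because Grace is a knave.
- Grace (knave) says "Frank and I are different types" - this is FALSE (a lie) because Grace is a knave and Frank is a knave.
- Victor (knight) says "Grace is a knave" - this is TRUE because Grace is a knave.
- Frank (knave) says "Grace tells the truth" - this is FALSE (a lie) because Grace is a knave.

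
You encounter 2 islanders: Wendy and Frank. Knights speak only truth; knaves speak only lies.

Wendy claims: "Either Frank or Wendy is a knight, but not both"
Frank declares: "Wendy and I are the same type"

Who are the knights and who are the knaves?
Wendy is a knight.
Frank is a knave.

Verification:
- Wendy (knight) says "Either Frank or Wendy is a knight, but not both" - this is TRUE because Frank is a knave and Wendy is a knight.
- Frank (knave) says "Wendy and I are the same type" - this is FALSE (a lie) because Frank is a knave and Wendy is a knight.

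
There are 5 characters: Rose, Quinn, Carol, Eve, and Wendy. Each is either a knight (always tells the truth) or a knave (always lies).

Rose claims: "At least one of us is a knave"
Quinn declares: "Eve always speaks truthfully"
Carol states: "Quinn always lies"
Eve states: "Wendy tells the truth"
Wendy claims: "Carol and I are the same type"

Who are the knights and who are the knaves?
Rose is a knight.
Quinn is a knave.
Carol is a knight.
Eve is a knave.
Wendy is a knave.

Verification:
- Rose (knight) says "At least one of us is a knave" - this is TRUE because Quinn, Eve, and Wendy are knaves.
- Quinn (knave) says "Eve always speaks truthfully" - this is FALSE (a lie) because Eve is a knave.
- Carol (knight) says "Quinn always lies" - this is TRUE because Quinn is a knave.
- Eve (knave) says "Wendy tells the truth" - this is FALSE (a lie) because Wendy is a knave.
- Wendy (knave) says "Carol and I are the same type" - this is FALSE (a lie) because Wendy is a knave and Carol is a knight.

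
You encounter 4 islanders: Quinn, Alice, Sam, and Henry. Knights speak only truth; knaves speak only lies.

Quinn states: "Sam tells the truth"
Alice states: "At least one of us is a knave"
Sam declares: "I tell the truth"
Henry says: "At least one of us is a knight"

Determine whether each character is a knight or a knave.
Quinn is a knave.
Alice is a knight.
Sam is a knave.
Henry is a knight.

Verification:
- Quinn (knave) says "Sam tells the truth" - this is FALSE (a lie) because Sam is a knave.
- Alice (knight) says "At least one of us is a knave" - this is TRUE because Quinn and Sam are knaves.
- Sam (knave) says "I tell the truth" - this is FALSE (a lie) because Sam is a knave.
- Henry (knight) says "At least one of us is a knight" - this is TRUE because Alice and Henry are knights.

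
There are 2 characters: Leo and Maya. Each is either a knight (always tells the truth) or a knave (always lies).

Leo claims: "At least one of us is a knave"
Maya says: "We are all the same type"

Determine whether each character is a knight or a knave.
Leo is a knight.
Maya is a knave.

Verification:
- Leo (knight) says "At least one of us is a knave" - this is TRUE because Maya is a knave.
- Maya (knave) says "We are all the same type" - this is FALSE (a lie) because Leo is a knight and Maya is a knave.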